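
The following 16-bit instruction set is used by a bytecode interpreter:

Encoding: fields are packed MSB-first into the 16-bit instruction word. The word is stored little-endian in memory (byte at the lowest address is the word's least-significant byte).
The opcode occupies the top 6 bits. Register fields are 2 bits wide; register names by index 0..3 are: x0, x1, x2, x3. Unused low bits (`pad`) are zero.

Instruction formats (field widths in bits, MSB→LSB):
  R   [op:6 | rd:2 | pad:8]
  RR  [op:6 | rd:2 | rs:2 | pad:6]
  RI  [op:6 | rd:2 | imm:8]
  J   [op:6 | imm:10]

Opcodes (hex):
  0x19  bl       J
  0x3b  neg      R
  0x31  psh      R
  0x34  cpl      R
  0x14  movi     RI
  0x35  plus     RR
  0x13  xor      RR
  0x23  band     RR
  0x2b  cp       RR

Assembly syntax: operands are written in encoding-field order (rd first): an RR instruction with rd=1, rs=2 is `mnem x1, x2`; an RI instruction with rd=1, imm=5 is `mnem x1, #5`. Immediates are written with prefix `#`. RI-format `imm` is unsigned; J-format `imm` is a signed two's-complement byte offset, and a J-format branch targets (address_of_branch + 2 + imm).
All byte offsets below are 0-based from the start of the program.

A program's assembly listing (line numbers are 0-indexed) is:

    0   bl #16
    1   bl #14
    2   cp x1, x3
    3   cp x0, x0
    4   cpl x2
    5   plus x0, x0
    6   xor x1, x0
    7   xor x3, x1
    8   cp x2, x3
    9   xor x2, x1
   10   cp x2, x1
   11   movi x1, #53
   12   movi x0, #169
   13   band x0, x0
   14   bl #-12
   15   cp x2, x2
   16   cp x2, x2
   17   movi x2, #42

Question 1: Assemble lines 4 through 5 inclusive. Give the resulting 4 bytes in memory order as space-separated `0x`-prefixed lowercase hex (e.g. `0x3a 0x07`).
line 4 (cpl): pack op=0x34:6|rd=2:2|pad=0:8 = 0xd200; little→ 00 d2
line 5 (plus): pack op=0x35:6|rd=0:2|rs=0:2|pad=0:6 = 0xd400; little→ 00 d4

0x00 0xd2 0x00 0xd4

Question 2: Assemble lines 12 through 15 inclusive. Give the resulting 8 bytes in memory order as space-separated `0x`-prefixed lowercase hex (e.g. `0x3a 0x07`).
0xa9 0x50 0x00 0x8c 0xf4 0x67 0x80 0xae

12. movi fields op=0x14:6|rd=0:2|imm=169:8 → word 50a9h → a9 50
13. band fields op=0x23:6|rd=0:2|rs=0:2|pad=0:6 → word 8c00h → 00 8c
14. bl fields op=0x19:6|imm=-12:10 → word 67f4h → f4 67
15. cp fields op=0x2b:6|rd=2:2|rs=2:2|pad=0:6 → word ae80h → 80 ae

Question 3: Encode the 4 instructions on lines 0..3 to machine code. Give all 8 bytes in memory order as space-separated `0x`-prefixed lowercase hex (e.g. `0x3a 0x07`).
0x10 0x64 0x0e 0x64 0xc0 0xad 0x00 0xac

0. bl fields op=0x19:6|imm=16:10 → word 6410h → 10 64
1. bl fields op=0x19:6|imm=14:10 → word 640eh → 0e 64
2. cp fields op=0x2b:6|rd=1:2|rs=3:2|pad=0:6 → word adc0h → c0 ad
3. cp fields op=0x2b:6|rd=0:2|rs=0:2|pad=0:6 → word ac00h → 00 ac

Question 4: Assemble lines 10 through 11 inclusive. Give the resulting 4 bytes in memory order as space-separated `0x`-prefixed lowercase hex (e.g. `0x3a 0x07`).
0x40 0xae 0x35 0x51

line 10 (cp): pack op=0x2b:6|rd=2:2|rs=1:2|pad=0:6 = 0xae40; little→ 40 ae
line 11 (movi): pack op=0x14:6|rd=1:2|imm=53:8 = 0x5135; little→ 35 51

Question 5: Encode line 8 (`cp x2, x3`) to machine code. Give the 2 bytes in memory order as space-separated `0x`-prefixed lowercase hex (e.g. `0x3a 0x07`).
L8: cp op=0x2b:6|rd=2:2|rs=3:2|pad=0:6 ⇒ 0xaec0 ⇒ little c0 ae

0xc0 0xae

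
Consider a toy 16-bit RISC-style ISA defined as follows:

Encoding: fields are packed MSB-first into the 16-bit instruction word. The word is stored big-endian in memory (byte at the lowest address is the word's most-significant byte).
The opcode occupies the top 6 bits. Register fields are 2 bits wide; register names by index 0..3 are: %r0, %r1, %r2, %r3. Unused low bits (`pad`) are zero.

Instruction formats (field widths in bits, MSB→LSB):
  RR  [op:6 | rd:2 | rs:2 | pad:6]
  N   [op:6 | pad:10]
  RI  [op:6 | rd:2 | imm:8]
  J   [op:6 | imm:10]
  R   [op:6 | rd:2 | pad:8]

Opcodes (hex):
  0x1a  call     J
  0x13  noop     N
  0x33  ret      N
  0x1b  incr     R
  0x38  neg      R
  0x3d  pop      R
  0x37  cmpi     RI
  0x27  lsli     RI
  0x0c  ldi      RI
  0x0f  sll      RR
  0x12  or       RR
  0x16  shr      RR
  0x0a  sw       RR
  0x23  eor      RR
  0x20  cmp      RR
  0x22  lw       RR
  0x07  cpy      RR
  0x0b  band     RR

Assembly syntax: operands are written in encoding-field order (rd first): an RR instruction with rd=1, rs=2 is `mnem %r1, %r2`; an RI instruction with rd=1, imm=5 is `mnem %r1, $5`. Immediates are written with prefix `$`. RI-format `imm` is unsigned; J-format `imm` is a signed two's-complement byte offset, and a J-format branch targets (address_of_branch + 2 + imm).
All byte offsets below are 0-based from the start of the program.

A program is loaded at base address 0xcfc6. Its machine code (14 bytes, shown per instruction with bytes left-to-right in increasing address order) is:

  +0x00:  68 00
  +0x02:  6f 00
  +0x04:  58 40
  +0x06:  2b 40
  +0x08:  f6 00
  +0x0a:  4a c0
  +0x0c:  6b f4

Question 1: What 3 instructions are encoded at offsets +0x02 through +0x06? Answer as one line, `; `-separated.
off 0x02: read 6f 00 as big → 0x6f00
  op=0x6f00>>10=0x1b ⇒ incr (R)
  [9:8] rd=3 = %r3
off 0x04: read 58 40 as big → 0x5840
  op=0x5840>>10=0x16 ⇒ shr (RR)
  [9:8] rd=0 = %r0
  [7:6] rs=1 = %r1
off 0x06: read 2b 40 as big → 0x2b40
  op=0x2b40>>10=0xa ⇒ sw (RR)
  [9:8] rd=3 = %r3
  [7:6] rs=1 = %r1

incr %r3; shr %r0, %r1; sw %r3, %r1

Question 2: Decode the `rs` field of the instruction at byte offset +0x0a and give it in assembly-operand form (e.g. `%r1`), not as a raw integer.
off 0x0a: read 4a c0 as big → 0x4ac0
  top 6b → 0x12 → or [RR]
  rd@[9:8]=0x2 ⇒ %r2
  rs@[7:6]=0x3 ⇒ %r3

%r3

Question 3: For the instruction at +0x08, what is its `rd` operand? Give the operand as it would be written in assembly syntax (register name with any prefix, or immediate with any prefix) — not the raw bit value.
+0x08: f6 00 ⇒ word 0xf600 (big)
  opcode bits[15:10]=0x3d: pop/R
  rd@[9:8]=0x2 ⇒ %r2

%r2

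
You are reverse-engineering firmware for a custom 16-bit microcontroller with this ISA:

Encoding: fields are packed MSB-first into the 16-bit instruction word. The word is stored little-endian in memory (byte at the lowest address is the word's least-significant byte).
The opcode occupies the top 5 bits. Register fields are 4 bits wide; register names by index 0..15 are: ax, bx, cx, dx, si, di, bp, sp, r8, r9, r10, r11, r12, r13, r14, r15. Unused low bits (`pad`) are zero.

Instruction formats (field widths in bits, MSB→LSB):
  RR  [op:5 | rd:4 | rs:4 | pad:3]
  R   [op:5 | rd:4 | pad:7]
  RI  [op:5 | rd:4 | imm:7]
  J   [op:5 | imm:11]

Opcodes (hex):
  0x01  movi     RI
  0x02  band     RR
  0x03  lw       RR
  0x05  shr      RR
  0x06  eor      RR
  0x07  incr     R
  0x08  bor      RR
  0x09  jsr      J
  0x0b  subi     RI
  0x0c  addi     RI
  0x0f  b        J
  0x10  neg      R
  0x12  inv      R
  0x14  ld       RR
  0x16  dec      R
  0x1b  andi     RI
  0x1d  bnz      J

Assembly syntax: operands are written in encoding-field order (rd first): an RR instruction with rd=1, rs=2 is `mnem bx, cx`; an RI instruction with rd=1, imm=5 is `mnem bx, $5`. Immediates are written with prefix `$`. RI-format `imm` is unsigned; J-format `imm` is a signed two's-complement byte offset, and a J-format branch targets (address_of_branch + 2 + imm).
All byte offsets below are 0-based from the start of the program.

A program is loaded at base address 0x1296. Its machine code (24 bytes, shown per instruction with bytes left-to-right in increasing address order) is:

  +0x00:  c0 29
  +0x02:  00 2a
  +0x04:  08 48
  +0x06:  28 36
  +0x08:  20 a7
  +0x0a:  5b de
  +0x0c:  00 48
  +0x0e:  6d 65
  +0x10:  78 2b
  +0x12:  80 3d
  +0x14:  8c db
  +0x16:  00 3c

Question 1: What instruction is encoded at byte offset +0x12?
incr r11

[12] 80 3d → 0x3d80
  opcode bits[15:11]=0x7: incr/R
  [10:7] rd=11 = r11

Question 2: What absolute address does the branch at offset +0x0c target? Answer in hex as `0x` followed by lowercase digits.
off 0x0c: read 00 48 as little → 0x4800
  op=0x4800>>11=0x9 ⇒ jsr (J)
  imm@[10:0]=0x0 ⇒ $0
  target = base 0x1296 + off 0x0c + 2 + imm 0 = 0x12a4

0x12a4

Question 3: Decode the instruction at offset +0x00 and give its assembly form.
@+00  little-endian(c0 29) = 0x29c0
  opcode bits[15:11]=0x5: shr/RR
  rd: (w>>7)&0xf=0x3 → dx
  rs: (w>>3)&0xf=0x8 → r8

shr dx, r8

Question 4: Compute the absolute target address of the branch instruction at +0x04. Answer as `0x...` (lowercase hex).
0x12a4

off 0x04: read 08 48 as little → 0x4808
  top 5b → 0x9 → jsr [J]
  imm: (w>>0)&0x7ff=0x8 → $8
  target = base 0x1296 + off 0x04 + 2 + imm 8 = 0x12a4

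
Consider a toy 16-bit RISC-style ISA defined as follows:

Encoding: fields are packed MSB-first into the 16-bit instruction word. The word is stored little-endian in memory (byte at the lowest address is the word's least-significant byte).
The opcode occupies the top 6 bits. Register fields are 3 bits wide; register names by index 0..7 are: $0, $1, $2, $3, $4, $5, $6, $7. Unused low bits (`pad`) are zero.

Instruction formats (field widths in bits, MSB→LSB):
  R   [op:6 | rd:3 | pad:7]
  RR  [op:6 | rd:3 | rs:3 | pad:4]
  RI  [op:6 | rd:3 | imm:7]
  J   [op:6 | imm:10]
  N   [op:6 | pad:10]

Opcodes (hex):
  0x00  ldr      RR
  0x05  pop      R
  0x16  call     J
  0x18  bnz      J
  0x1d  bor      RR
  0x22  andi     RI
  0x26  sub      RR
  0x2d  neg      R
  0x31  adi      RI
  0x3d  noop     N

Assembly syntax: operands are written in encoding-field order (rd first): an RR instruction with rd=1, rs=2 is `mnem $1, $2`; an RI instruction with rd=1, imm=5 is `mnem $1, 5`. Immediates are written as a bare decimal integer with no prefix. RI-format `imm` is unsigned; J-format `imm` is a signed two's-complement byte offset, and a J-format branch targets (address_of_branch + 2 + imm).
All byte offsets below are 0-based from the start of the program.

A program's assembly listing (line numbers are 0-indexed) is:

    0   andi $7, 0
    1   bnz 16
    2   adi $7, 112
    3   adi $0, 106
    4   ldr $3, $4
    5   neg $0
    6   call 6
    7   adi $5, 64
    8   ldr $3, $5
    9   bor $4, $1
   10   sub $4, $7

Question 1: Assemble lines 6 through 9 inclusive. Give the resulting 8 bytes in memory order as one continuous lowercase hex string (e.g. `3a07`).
0658c0c6d0011076

L6: call op=0x16:6|imm=6:10 ⇒ 0x5806 ⇒ little 06 58
L7: adi op=0x31:6|rd=5:3|imm=64:7 ⇒ 0xc6c0 ⇒ little c0 c6
L8: ldr op=0x0:6|rd=3:3|rs=5:3|pad=0:4 ⇒ 0x01d0 ⇒ little d0 01
L9: bor op=0x1d:6|rd=4:3|rs=1:3|pad=0:4 ⇒ 0x7610 ⇒ little 10 76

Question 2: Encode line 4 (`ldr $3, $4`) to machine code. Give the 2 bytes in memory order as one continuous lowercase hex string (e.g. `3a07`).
c001

line 4 (ldr): pack op=0x0:6|rd=3:3|rs=4:3|pad=0:4 = 0x01c0; little→ c0 01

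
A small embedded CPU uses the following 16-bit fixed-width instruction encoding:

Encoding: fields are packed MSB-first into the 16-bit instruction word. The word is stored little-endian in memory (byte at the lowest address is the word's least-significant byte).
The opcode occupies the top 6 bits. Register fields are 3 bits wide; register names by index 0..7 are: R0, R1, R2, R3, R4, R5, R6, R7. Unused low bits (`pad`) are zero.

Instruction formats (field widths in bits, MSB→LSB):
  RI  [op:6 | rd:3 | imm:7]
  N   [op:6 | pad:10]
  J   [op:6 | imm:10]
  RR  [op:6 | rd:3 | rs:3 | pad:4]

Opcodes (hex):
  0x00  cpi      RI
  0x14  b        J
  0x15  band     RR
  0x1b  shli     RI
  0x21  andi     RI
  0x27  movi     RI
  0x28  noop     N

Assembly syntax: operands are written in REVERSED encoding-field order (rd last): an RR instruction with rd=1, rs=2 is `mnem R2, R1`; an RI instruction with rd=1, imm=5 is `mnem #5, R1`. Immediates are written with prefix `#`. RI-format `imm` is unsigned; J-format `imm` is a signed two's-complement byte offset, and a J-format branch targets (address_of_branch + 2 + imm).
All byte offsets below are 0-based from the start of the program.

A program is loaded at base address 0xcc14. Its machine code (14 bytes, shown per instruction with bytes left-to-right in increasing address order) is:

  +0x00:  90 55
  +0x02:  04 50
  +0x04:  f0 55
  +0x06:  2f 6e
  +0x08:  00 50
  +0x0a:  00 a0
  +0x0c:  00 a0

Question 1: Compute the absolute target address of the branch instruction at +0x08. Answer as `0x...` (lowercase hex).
+0x08: 00 50 ⇒ word 0x5000 (little)
  top 6b → 0x14 → b [J]
  imm: (w>>0)&0x3ff=0x0 → #0
  target = base 0xcc14 + off 0x08 + 2 + imm 0 = 0xcc1e

0xcc1e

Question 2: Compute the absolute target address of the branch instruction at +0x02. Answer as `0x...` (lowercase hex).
0xcc1c

+0x02: 04 50 ⇒ word 0x5004 (little)
  opcode bits[15:10]=0x14: b/J
  [9:0] imm=4 = #4
  target = base 0xcc14 + off 0x02 + 2 + imm 4 = 0xcc1c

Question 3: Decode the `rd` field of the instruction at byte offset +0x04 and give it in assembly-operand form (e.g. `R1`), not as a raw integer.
off 0x04: read f0 55 as little → 0x55f0
  op=0x55f0>>10=0x15 ⇒ band (RR)
  [9:7] rd=3 = R3
  [6:4] rs=7 = R7

R3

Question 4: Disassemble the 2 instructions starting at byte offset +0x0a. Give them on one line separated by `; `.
off 0x0a: read 00 a0 as little → 0xa000
  op=0xa000>>10=0x28 ⇒ noop (N)
off 0x0c: read 00 a0 as little → 0xa000
  op=0xa000>>10=0x28 ⇒ noop (N)

noop; noop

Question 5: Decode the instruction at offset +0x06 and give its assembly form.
shli #47, R4

+0x06: 2f 6e ⇒ word 0x6e2f (little)
  opcode bits[15:10]=0x1b: shli/RI
  rd@[9:7]=0x4 ⇒ R4
  imm@[6:0]=0x2f ⇒ #47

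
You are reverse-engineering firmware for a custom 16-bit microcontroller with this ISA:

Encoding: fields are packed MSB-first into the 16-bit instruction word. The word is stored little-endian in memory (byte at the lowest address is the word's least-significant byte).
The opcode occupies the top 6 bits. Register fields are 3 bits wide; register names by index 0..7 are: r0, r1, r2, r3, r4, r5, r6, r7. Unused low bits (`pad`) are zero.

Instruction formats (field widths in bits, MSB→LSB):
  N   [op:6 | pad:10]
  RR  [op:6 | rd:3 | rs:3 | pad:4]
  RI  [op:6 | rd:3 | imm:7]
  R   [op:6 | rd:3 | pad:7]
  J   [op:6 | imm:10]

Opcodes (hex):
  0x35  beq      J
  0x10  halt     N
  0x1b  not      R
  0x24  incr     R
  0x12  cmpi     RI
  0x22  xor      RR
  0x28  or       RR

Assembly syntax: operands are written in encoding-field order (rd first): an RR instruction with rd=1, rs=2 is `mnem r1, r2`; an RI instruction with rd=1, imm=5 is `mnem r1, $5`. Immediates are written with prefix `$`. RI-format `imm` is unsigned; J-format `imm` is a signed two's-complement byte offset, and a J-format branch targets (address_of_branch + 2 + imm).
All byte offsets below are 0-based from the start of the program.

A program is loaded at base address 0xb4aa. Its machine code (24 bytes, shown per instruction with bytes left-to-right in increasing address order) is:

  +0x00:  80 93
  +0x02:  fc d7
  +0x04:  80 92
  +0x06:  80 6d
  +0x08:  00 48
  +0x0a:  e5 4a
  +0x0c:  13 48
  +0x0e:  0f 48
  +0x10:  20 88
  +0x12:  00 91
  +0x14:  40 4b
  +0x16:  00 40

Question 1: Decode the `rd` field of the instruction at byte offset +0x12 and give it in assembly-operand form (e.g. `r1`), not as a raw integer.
r2

@+12  little-endian(00 91) = 0x9100
  top 6b → 0x24 → incr [R]
  [9:7] rd=2 = r2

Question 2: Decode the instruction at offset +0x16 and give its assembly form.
halt

[16] 00 40 → 0x4000
  op=0x4000>>10=0x10 ⇒ halt (N)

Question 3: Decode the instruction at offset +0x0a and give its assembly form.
cmpi r5, $101

+0x0a: e5 4a ⇒ word 0x4ae5 (little)
  op=0x4ae5>>10=0x12 ⇒ cmpi (RI)
  rd@[9:7]=0x5 ⇒ r5
  imm@[6:0]=0x65 ⇒ $101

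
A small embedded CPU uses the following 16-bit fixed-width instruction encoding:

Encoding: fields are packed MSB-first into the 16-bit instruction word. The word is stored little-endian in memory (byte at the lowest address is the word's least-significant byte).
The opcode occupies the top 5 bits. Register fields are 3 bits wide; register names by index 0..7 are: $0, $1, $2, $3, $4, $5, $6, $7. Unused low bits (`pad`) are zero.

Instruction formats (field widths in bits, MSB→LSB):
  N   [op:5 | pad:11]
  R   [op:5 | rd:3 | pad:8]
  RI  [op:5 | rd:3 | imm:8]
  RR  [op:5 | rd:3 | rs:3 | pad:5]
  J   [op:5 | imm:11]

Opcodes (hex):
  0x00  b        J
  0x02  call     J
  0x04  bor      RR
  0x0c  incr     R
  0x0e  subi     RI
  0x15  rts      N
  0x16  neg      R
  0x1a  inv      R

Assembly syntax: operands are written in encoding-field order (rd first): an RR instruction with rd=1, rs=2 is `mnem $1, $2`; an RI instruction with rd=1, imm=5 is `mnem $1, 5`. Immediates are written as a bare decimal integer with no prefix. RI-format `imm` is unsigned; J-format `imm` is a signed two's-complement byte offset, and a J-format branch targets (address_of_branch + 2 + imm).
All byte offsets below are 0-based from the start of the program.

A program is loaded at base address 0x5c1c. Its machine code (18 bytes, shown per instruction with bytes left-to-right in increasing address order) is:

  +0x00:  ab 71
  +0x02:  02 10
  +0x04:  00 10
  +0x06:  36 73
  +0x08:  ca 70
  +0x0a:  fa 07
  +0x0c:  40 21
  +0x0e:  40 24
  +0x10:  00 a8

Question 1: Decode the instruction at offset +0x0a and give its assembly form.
b -6

@+0a  little-endian(fa 07) = 0x07fa
  top 5b → 0x0 → b [J]
  [10:0] imm=2042 (s11→-6) = -6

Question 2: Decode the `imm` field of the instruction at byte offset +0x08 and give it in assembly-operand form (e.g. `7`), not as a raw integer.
202

[08] ca 70 → 0x70ca
  opcode bits[15:11]=0xe: subi/RI
  rd@[10:8]=0x0 ⇒ $0
  imm@[7:0]=0xca ⇒ 202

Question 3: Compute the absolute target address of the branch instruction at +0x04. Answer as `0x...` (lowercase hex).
0x5c22

[04] 00 10 → 0x1000
  top 5b → 0x2 → call [J]
  imm@[10:0]=0x0 ⇒ 0
  target = base 0x5c1c + off 0x04 + 2 + imm 0 = 0x5c22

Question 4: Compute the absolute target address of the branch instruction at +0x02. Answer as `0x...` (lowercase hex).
+0x02: 02 10 ⇒ word 0x1002 (little)
  op=0x1002>>11=0x2 ⇒ call (J)
  imm: (w>>0)&0x7ff=0x2 → 2
  target = base 0x5c1c + off 0x02 + 2 + imm 2 = 0x5c22

0x5c22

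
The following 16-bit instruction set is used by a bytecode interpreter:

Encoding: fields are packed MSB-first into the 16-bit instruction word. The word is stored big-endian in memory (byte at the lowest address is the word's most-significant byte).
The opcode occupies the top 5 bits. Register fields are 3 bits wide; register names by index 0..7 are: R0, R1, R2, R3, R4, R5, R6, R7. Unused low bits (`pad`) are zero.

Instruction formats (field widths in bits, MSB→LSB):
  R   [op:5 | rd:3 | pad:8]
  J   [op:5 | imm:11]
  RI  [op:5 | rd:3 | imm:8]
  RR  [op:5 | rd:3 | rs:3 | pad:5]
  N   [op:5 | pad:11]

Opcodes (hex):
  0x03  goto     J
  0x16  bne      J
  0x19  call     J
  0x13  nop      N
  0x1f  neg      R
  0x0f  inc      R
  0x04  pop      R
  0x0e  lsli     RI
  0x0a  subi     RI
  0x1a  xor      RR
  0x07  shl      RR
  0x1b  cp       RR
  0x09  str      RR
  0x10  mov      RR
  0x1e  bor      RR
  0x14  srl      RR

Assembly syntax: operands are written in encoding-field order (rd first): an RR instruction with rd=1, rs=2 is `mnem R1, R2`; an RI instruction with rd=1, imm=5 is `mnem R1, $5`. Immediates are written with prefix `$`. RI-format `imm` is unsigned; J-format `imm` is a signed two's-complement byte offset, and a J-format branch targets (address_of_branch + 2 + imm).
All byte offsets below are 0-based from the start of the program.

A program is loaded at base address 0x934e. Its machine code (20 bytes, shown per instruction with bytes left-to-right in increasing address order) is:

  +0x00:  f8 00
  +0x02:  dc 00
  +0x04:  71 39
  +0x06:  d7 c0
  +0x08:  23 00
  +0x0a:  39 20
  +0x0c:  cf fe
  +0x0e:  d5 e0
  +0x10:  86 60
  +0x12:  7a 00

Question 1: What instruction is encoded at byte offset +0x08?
pop R3

+0x08: 23 00 ⇒ word 0x2300 (big)
  top 5b → 0x4 → pop [R]
  rd: (w>>8)&0x7=0x3 → R3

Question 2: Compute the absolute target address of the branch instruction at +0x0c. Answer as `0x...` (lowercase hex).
0x935a

off 0x0c: read cf fe as big → 0xcffe
  opcode bits[15:11]=0x19: call/J
  imm@[10:0]=0x7fe (s11→-2) ⇒ $-2
  target = base 0x934e + off 0x0c + 2 + imm -2 = 0x935a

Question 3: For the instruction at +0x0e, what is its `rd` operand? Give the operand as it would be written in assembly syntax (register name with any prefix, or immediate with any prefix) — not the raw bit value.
R5

+0x0e: d5 e0 ⇒ word 0xd5e0 (big)
  top 5b → 0x1a → xor [RR]
  rd@[10:8]=0x5 ⇒ R5
  rs@[7:5]=0x7 ⇒ R7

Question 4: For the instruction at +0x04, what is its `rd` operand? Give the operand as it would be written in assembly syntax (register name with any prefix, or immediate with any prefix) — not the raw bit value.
@+04  big-endian(71 39) = 0x7139
  opcode bits[15:11]=0xe: lsli/RI
  rd: (w>>8)&0x7=0x1 → R1
  imm: (w>>0)&0xff=0x39 → $57

R1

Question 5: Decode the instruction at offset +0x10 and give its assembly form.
@+10  big-endian(86 60) = 0x8660
  op=0x8660>>11=0x10 ⇒ mov (RR)
  rd: (w>>8)&0x7=0x6 → R6
  rs: (w>>5)&0x7=0x3 → R3

mov R6, R3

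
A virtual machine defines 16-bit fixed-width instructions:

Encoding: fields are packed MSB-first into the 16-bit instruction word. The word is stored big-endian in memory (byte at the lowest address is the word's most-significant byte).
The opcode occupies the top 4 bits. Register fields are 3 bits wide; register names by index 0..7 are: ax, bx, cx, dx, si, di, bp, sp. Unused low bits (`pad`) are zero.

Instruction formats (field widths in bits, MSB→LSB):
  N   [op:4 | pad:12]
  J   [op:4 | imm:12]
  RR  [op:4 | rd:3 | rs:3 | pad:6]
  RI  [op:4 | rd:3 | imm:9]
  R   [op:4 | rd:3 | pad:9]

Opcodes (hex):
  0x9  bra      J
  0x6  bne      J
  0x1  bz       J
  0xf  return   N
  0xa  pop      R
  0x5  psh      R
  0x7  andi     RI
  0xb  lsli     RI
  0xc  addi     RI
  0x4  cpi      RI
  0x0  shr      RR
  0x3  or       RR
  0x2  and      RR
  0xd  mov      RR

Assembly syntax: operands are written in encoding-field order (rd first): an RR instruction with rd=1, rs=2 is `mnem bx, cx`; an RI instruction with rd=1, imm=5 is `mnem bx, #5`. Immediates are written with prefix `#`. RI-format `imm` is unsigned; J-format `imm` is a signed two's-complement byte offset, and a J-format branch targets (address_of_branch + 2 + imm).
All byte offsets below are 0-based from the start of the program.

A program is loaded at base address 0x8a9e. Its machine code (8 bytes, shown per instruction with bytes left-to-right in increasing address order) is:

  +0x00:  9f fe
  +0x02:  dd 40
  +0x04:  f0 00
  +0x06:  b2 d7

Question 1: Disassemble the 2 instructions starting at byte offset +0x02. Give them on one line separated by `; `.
[02] dd 40 → 0xdd40
  op=0xdd40>>12=0xd ⇒ mov (RR)
  rd: (w>>9)&0x7=0x6 → bp
  rs: (w>>6)&0x7=0x5 → di
[04] f0 00 → 0xf000
  op=0xf000>>12=0xf ⇒ return (N)

mov bp, di; return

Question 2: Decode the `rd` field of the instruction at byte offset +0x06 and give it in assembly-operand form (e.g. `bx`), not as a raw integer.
@+06  big-endian(b2 d7) = 0xb2d7
  top 4b → 0xb → lsli [RI]
  rd: (w>>9)&0x7=0x1 → bx
  imm: (w>>0)&0x1ff=0xd7 → #215

bx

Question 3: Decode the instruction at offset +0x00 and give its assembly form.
bra #-2

@+00  big-endian(9f fe) = 0x9ffe
  opcode bits[15:12]=0x9: bra/J
  imm: (w>>0)&0xfff=0xffe (s12→-2) → #-2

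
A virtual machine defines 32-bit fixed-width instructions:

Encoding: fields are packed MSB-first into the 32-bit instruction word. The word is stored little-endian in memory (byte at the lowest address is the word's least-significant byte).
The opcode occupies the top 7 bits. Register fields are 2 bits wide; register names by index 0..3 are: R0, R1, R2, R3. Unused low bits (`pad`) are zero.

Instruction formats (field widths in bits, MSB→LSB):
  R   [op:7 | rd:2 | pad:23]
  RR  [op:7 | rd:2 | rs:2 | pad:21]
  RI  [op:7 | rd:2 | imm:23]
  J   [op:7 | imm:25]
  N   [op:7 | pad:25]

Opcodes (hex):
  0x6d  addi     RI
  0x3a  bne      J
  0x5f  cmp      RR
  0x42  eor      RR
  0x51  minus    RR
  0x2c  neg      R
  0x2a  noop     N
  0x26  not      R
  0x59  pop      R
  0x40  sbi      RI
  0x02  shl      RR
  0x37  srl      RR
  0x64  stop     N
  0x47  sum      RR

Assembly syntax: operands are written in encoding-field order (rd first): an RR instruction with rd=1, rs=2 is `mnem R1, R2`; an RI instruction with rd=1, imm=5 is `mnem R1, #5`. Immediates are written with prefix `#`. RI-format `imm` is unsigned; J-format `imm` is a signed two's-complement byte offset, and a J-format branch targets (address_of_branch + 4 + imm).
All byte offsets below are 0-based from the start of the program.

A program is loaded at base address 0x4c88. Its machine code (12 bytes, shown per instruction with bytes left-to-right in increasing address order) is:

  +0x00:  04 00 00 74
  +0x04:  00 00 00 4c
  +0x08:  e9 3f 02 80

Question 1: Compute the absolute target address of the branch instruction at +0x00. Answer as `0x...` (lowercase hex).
off 0x00: read 04 00 00 74 as little → 0x74000004
  top 7b → 0x3a → bne [J]
  imm: (w>>0)&0x1ffffff=0x4 → #4
  target = base 0x4c88 + off 0x00 + 4 + imm 4 = 0x4c90

0x4c90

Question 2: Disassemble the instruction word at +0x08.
sbi R0, #147433

[08] e9 3f 02 80 → 0x80023fe9
  top 7b → 0x40 → sbi [RI]
  [24:23] rd=0 = R0
  [22:0] imm=147433 = #147433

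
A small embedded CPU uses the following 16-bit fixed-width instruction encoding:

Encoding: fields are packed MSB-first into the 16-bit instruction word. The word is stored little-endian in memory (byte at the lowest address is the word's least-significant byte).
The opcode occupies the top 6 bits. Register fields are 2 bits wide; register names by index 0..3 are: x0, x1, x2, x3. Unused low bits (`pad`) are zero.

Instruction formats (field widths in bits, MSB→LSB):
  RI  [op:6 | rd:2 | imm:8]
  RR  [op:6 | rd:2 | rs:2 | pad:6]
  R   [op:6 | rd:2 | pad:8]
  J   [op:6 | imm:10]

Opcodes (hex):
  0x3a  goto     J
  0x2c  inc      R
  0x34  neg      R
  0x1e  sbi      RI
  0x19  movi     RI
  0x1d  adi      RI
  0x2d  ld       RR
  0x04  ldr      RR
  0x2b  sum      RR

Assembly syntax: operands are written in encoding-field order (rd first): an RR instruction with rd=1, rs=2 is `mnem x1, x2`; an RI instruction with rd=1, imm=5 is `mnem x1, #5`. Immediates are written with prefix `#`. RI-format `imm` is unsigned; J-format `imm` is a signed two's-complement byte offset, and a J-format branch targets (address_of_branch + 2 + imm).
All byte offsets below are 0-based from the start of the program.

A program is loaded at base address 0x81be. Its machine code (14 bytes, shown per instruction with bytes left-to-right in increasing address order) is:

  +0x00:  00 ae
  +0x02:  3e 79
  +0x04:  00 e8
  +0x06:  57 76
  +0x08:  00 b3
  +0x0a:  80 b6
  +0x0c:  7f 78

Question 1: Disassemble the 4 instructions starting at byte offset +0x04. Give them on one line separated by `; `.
goto #0; adi x2, #87; inc x3; ld x2, x2

@+04  little-endian(00 e8) = 0xe800
  op=0xe800>>10=0x3a ⇒ goto (J)
  [9:0] imm=0 = #0
@+06  little-endian(57 76) = 0x7657
  op=0x7657>>10=0x1d ⇒ adi (RI)
  [9:8] rd=2 = x2
  [7:0] imm=87 = #87
@+08  little-endian(00 b3) = 0xb300
  op=0xb300>>10=0x2c ⇒ inc (R)
  [9:8] rd=3 = x3
@+0a  little-endian(80 b6) = 0xb680
  op=0xb680>>10=0x2d ⇒ ld (RR)
  [9:8] rd=2 = x2
  [7:6] rs=2 = x2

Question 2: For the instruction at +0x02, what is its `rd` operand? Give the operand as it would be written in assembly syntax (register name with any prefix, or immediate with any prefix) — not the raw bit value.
x1

[02] 3e 79 → 0x793e
  opcode bits[15:10]=0x1e: sbi/RI
  rd: (w>>8)&0x3=0x1 → x1
  imm: (w>>0)&0xff=0x3e → #62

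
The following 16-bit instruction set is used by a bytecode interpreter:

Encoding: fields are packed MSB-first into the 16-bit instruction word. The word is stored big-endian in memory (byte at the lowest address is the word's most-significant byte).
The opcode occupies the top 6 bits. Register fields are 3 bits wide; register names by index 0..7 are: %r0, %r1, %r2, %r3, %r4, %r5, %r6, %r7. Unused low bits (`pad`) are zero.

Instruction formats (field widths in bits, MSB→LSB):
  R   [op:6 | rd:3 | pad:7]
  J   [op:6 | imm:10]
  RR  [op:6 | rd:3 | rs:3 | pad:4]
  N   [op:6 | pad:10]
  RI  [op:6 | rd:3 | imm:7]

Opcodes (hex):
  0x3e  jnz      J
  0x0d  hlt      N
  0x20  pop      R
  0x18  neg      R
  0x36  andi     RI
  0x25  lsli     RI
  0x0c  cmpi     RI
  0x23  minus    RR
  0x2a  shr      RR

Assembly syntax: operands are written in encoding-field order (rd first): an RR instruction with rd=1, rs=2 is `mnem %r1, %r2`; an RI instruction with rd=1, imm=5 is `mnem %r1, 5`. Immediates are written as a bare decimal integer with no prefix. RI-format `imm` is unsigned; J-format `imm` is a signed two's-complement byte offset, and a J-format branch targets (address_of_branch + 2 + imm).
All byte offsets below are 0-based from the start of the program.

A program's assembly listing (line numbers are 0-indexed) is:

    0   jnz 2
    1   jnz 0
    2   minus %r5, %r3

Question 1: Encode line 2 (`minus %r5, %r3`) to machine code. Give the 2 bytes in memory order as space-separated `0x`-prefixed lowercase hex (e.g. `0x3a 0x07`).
L2: minus op=0x23:6|rd=5:3|rs=3:3|pad=0:4 ⇒ 0x8eb0 ⇒ big 8e b0

0x8e 0xb0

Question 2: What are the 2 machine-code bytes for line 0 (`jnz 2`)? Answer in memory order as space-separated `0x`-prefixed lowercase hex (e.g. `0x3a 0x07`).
L0: jnz op=0x3e:6|imm=2:10 ⇒ 0xf802 ⇒ big f8 02

0xf8 0x02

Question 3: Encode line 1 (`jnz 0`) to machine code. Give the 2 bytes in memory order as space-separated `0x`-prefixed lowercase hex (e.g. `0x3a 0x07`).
0xf8 0x00

L1: jnz op=0x3e:6|imm=0:10 ⇒ 0xf800 ⇒ big f8 00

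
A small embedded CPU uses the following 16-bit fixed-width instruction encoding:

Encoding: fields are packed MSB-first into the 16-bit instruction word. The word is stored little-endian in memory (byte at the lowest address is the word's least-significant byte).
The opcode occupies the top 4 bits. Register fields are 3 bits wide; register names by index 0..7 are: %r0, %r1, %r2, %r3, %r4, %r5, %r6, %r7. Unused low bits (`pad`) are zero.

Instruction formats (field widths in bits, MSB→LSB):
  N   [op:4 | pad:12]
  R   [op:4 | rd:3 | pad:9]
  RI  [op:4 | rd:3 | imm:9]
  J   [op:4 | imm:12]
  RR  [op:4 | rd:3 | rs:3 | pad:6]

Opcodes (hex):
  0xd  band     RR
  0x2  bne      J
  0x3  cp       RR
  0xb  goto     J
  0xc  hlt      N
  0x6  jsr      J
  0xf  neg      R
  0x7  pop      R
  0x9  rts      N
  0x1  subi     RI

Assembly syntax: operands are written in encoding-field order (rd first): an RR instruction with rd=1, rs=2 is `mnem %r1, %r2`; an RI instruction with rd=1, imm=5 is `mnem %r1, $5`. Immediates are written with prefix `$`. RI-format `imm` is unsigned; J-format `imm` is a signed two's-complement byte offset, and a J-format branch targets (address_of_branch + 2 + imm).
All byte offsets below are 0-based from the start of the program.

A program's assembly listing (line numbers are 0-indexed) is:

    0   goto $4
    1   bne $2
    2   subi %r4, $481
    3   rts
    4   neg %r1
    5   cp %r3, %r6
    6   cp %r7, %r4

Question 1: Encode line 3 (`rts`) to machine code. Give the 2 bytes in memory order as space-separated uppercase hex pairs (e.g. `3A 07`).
line 3 (rts): pack op=0x9:4|pad=0:12 = 0x9000; little→ 00 90

00 90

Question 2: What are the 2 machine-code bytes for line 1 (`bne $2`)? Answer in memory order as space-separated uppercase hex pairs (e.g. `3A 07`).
line 1 (bne): pack op=0x2:4|imm=2:12 = 0x2002; little→ 02 20

02 20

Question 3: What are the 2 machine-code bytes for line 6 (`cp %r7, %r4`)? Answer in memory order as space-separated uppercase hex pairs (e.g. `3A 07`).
00 3F

L6: cp op=0x3:4|rd=7:3|rs=4:3|pad=0:6 ⇒ 0x3f00 ⇒ little 00 3f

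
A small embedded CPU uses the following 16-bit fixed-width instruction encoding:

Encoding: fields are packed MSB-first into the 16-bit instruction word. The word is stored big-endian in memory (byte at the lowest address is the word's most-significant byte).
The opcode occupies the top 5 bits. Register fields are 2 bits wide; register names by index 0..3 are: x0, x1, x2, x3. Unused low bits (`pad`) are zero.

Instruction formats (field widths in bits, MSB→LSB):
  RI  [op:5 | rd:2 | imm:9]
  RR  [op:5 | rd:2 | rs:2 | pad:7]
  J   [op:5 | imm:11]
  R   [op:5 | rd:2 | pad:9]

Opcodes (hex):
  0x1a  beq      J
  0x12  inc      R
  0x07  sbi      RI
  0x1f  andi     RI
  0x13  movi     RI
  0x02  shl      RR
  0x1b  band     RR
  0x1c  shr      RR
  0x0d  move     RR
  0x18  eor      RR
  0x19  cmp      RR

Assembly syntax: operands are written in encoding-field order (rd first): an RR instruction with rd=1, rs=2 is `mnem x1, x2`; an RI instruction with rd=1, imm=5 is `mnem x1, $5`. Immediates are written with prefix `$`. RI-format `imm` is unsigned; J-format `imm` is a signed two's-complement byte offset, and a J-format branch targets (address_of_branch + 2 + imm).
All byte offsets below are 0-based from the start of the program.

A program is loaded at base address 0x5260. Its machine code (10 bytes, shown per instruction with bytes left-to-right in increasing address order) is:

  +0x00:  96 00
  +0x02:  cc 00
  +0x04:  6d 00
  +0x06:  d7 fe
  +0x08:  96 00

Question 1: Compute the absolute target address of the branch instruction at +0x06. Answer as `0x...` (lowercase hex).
[06] d7 fe → 0xd7fe
  top 5b → 0x1a → beq [J]
  [10:0] imm=2046 (s11→-2) = $-2
  target = base 0x5260 + off 0x06 + 2 + imm -2 = 0x5266

0x5266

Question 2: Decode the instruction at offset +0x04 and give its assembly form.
off 0x04: read 6d 00 as big → 0x6d00
  op=0x6d00>>11=0xd ⇒ move (RR)
  rd: (w>>9)&0x3=0x2 → x2
  rs: (w>>7)&0x3=0x2 → x2

move x2, x2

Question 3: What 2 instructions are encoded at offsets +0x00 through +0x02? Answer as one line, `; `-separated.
[00] 96 00 → 0x9600
  op=0x9600>>11=0x12 ⇒ inc (R)
  [10:9] rd=3 = x3
[02] cc 00 → 0xcc00
  op=0xcc00>>11=0x19 ⇒ cmp (RR)
  [10:9] rd=2 = x2
  [8:7] rs=0 = x0

inc x3; cmp x2, x0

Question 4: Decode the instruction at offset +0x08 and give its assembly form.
off 0x08: read 96 00 as big → 0x9600
  opcode bits[15:11]=0x12: inc/R
  [10:9] rd=3 = x3

inc x3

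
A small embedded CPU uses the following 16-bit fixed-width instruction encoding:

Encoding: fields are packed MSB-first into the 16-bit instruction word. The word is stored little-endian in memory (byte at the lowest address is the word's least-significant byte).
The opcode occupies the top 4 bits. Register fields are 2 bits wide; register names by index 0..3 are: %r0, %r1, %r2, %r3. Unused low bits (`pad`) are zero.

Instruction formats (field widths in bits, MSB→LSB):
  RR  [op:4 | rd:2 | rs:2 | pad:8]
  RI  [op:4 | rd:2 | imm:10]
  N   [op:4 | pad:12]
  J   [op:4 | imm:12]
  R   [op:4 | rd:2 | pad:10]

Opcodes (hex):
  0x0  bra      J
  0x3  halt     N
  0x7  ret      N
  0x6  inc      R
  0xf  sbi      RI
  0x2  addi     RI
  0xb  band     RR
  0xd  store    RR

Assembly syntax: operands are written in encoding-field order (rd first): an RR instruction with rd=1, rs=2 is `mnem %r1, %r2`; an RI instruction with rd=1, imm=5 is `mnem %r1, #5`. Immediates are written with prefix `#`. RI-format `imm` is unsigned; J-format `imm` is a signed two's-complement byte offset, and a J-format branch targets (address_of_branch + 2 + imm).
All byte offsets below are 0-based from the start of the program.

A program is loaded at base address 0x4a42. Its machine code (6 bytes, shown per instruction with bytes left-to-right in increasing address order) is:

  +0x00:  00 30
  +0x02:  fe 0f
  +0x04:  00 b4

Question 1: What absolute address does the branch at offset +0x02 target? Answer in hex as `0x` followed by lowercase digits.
+0x02: fe 0f ⇒ word 0x0ffe (little)
  opcode bits[15:12]=0x0: bra/J
  [11:0] imm=4094 (s12→-2) = #-2
  target = base 0x4a42 + off 0x02 + 2 + imm -2 = 0x4a44

0x4a44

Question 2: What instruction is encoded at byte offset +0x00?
[00] 00 30 → 0x3000
  top 4b → 0x3 → halt [N]

halt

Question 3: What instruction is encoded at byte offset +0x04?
off 0x04: read 00 b4 as little → 0xb400
  opcode bits[15:12]=0xb: band/RR
  rd@[11:10]=0x1 ⇒ %r1
  rs@[9:8]=0x0 ⇒ %r0

band %r1, %r0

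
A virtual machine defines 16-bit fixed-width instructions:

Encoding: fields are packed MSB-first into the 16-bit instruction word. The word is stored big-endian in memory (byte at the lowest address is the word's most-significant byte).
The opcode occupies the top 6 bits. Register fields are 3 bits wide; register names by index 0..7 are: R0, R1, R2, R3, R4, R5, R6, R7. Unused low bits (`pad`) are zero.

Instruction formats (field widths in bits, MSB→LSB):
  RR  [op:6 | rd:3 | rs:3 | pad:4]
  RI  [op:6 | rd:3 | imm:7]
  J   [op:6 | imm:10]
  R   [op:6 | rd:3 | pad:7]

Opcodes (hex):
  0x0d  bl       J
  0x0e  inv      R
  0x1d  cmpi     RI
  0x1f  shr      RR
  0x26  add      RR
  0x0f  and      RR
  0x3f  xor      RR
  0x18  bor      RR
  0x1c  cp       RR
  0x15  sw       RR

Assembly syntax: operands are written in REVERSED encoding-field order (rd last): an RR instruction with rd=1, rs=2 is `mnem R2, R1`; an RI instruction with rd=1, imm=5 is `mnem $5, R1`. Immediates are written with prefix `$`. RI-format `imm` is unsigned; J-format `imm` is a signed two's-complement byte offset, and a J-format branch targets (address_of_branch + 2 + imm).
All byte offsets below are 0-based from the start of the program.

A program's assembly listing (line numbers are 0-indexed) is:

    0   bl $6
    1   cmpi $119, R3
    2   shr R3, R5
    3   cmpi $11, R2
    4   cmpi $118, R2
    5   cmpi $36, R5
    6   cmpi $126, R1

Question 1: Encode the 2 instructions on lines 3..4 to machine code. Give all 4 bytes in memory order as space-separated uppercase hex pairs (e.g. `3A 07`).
L3: cmpi op=0x1d:6|rd=2:3|imm=11:7 ⇒ 0x750b ⇒ big 75 0b
L4: cmpi op=0x1d:6|rd=2:3|imm=118:7 ⇒ 0x7576 ⇒ big 75 76

75 0B 75 76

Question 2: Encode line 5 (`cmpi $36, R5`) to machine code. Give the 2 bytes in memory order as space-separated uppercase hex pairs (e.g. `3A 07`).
5. cmpi fields op=0x1d:6|rd=5:3|imm=36:7 → word 76a4h → 76 a4

76 A4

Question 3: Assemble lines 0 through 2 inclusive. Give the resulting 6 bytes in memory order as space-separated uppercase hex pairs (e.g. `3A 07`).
34 06 75 F7 7E B0

0. bl fields op=0xd:6|imm=6:10 → word 3406h → 34 06
1. cmpi fields op=0x1d:6|rd=3:3|imm=119:7 → word 75f7h → 75 f7
2. shr fields op=0x1f:6|rd=5:3|rs=3:3|pad=0:4 → word 7eb0h → 7e b0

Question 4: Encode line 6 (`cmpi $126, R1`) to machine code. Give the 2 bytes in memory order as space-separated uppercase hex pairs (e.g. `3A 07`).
74 FE

L6: cmpi op=0x1d:6|rd=1:3|imm=126:7 ⇒ 0x74fe ⇒ big 74 fe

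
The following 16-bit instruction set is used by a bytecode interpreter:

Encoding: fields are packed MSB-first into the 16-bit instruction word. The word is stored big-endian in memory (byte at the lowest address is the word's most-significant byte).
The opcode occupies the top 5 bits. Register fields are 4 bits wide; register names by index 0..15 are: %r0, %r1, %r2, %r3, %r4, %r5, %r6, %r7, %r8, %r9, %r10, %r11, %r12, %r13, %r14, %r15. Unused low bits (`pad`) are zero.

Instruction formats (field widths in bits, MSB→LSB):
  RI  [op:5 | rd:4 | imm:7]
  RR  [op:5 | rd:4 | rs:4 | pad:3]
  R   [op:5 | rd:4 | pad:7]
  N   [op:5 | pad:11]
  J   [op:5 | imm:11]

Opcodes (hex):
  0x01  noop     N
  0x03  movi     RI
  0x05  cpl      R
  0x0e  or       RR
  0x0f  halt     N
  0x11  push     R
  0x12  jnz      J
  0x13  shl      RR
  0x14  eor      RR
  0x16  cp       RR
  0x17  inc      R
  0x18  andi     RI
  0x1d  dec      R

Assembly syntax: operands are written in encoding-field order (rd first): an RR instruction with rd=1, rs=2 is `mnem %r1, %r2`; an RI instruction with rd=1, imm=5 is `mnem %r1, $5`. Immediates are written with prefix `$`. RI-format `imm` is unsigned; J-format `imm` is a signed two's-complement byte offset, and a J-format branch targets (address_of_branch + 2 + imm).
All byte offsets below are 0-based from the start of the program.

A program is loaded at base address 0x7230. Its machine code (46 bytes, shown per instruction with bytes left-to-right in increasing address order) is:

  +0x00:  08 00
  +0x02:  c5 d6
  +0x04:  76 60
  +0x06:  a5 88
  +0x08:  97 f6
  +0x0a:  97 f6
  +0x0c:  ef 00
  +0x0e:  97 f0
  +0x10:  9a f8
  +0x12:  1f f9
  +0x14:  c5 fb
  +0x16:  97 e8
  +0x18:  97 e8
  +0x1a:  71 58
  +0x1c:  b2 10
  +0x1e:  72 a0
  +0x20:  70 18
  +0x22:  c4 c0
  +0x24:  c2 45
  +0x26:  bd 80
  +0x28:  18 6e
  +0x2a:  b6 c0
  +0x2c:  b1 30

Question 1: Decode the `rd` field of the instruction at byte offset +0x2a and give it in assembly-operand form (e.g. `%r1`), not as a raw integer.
[2a] b6 c0 → 0xb6c0
  op=0xb6c0>>11=0x16 ⇒ cp (RR)
  rd: (w>>7)&0xf=0xd → %r13
  rs: (w>>3)&0xf=0x8 → %r8

%r13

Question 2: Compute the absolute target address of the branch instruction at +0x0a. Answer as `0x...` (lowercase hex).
0x7232

[0a] 97 f6 → 0x97f6
  op=0x97f6>>11=0x12 ⇒ jnz (J)
  imm@[10:0]=0x7f6 (s11→-10) ⇒ $-10
  target = base 0x7230 + off 0x0a + 2 + imm -10 = 0x7232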